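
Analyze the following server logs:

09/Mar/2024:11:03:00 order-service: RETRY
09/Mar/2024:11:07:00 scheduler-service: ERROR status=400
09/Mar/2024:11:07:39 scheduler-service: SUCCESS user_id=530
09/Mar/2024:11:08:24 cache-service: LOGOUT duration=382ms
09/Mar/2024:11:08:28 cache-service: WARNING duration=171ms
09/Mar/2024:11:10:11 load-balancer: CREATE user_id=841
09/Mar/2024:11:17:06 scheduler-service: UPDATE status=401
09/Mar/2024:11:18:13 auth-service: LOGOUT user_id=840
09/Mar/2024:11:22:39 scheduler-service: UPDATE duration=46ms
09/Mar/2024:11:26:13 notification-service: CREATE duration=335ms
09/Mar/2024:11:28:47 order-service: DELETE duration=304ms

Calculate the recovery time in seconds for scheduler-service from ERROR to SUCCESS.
39

To calculate recovery time:

1. Find ERROR event for scheduler-service: 09/Mar/2024:11:07:00
2. Find next SUCCESS event for scheduler-service: 09/Mar/2024:11:07:39
3. Recovery time: 09/Mar/2024:11:07:39 - 09/Mar/2024:11:07:00 = 39 seconds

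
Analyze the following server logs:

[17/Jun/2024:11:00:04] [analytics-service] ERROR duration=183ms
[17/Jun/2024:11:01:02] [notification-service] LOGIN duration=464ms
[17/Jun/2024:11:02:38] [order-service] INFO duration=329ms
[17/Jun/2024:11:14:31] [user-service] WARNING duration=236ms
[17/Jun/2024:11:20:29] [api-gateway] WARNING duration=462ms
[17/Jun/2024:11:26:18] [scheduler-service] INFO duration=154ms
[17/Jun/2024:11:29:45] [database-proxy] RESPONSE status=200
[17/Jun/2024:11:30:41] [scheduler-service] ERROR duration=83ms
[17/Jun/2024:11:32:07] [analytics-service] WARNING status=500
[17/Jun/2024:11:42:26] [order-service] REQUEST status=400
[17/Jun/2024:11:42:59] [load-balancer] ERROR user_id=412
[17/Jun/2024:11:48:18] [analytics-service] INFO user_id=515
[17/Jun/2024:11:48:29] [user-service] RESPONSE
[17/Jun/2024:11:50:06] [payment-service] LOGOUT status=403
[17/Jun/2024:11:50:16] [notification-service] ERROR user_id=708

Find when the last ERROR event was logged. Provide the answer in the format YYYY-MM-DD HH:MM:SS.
2024-06-17 11:50:16

To find the last event:

1. Filter for all ERROR events
2. Sort by timestamp
3. Select the last one
4. Timestamp: 2024-06-17 11:50:16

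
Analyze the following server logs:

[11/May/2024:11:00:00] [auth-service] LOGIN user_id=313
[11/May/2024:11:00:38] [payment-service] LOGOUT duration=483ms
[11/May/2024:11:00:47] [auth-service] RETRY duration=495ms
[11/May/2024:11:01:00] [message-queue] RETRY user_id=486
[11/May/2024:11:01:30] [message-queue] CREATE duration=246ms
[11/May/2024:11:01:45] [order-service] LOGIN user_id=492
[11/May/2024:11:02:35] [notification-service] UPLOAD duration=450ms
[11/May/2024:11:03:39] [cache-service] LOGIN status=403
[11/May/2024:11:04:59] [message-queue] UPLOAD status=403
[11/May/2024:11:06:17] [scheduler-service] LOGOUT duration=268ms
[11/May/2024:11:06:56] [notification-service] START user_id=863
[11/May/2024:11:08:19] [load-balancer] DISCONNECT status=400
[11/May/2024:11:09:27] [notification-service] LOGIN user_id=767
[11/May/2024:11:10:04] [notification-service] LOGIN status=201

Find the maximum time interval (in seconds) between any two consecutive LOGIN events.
348

To find the longest gap:

1. Extract all LOGIN events in chronological order
2. Calculate time differences between consecutive events
3. Find the maximum difference
4. Longest gap: 348 seconds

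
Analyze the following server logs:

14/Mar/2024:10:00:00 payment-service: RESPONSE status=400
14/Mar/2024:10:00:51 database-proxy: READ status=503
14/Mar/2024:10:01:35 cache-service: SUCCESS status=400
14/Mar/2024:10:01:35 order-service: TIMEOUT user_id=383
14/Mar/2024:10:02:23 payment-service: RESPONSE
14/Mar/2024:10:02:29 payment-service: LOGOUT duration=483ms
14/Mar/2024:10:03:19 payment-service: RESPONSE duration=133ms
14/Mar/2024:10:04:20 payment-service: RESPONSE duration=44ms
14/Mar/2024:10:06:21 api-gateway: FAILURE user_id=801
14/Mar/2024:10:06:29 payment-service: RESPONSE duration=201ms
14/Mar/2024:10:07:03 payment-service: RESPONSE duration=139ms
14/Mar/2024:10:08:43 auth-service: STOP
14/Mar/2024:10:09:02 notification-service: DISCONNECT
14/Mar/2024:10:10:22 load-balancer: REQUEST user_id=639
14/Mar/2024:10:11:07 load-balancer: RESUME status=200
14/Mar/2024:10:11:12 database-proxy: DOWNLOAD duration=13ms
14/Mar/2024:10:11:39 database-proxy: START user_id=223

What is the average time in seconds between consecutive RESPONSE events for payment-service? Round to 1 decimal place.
84.6

To calculate average interval:

1. Find all RESPONSE events for payment-service in order
2. Calculate time gaps between consecutive events
3. Compute mean of gaps: 423 / 5 = 84.6 seconds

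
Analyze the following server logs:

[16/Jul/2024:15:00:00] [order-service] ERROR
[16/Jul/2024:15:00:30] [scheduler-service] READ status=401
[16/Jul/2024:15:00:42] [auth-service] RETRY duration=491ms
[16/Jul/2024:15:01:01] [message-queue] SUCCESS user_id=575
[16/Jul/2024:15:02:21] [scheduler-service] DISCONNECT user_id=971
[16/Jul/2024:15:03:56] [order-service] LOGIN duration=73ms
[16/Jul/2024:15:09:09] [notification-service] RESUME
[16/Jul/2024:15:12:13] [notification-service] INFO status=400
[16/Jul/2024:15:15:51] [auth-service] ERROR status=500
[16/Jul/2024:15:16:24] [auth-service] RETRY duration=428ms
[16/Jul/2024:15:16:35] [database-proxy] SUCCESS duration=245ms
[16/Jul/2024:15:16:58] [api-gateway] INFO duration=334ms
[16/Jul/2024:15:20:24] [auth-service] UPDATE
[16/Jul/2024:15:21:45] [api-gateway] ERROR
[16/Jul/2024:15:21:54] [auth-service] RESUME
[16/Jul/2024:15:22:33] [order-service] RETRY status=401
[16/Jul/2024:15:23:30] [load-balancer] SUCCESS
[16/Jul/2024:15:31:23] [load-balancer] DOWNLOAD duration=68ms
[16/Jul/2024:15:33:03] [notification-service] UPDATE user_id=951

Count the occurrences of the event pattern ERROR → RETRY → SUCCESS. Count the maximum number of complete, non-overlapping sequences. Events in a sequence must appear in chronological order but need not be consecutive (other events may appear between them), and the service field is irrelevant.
3

To count sequences:

1. Look for pattern: ERROR → RETRY → SUCCESS
2. Greedily scan the log in chronological order, matching each sequence element in turn (ignoring service)
3. Each time the full pattern completes, increment the count and restart matching from the next event
4. Complete non-overlapping sequences found: 3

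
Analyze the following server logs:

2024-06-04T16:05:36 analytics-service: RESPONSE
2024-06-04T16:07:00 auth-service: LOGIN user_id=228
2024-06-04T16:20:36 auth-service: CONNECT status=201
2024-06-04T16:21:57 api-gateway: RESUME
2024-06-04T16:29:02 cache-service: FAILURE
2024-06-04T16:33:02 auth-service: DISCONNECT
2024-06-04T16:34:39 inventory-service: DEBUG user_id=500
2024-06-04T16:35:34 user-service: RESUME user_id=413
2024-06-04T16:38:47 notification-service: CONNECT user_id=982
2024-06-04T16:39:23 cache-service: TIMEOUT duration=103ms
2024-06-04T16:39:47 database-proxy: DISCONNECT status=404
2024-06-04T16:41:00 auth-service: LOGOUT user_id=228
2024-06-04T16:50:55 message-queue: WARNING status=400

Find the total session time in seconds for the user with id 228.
2040

To calculate session duration:

1. Find LOGIN event for user_id=228: 2024-06-04T16:07:00
2. Find LOGOUT event for user_id=228: 2024-06-04T16:41:00
3. Session duration: 2024-06-04T16:41:00 - 2024-06-04T16:07:00 = 2040 seconds (34 minutes)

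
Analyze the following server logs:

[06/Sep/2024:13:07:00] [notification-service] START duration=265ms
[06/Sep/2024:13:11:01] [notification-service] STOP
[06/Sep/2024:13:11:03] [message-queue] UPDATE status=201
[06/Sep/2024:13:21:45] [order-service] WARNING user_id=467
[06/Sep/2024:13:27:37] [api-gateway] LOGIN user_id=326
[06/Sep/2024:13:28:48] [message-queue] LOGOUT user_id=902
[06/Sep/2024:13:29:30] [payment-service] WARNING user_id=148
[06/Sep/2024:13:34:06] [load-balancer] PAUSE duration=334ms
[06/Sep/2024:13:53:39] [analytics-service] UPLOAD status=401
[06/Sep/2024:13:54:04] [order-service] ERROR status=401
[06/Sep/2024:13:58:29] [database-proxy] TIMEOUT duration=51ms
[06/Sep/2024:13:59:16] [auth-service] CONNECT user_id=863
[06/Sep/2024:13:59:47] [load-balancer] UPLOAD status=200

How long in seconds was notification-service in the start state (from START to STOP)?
241

To calculate state duration:

1. Find START event for notification-service: 06/Sep/2024:13:07:00
2. Find STOP event for notification-service: 06/Sep/2024:13:11:01
3. Calculate duration: 06/Sep/2024:13:11:01 - 06/Sep/2024:13:07:00 = 241 seconds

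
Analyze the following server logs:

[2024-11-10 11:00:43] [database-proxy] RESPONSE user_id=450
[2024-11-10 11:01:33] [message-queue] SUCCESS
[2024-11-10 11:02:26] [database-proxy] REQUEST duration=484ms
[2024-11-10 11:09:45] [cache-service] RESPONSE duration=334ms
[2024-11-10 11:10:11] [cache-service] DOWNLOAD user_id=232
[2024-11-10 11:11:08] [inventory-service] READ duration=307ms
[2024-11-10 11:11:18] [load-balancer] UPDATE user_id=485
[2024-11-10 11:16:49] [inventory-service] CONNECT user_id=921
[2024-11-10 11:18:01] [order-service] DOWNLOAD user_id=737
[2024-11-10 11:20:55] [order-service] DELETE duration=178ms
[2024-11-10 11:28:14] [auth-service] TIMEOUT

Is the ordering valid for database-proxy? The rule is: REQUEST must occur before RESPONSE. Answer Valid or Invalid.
Invalid

To validate ordering:

1. Required order: REQUEST → RESPONSE
2. Rule: REQUEST must occur before RESPONSE
3. Check actual order of events for database-proxy
4. Result: Invalid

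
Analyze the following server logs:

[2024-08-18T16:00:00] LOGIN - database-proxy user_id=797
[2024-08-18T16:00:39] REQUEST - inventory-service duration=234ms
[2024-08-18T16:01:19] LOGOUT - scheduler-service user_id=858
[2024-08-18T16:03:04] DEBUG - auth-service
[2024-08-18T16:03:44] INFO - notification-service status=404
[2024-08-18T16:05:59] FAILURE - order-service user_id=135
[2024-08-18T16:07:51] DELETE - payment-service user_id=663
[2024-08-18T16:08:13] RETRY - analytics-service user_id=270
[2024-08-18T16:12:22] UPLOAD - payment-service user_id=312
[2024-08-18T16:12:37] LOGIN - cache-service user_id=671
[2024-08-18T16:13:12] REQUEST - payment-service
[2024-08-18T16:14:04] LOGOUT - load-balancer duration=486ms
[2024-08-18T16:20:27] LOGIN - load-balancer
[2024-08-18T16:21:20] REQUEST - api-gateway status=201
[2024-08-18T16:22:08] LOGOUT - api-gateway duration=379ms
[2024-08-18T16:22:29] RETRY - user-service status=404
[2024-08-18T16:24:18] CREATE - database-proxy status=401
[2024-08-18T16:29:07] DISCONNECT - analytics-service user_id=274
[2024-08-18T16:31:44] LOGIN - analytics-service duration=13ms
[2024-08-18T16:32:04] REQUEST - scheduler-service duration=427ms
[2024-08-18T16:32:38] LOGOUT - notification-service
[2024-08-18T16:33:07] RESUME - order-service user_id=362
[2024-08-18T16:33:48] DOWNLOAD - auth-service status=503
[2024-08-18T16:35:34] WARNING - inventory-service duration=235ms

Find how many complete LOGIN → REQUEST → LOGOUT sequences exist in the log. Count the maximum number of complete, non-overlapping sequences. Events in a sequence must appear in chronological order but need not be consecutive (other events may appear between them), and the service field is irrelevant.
4

To count sequences:

1. Look for pattern: LOGIN → REQUEST → LOGOUT
2. Greedily scan the log in chronological order, matching each sequence element in turn (ignoring service)
3. Each time the full pattern completes, increment the count and restart matching from the next event
4. Complete non-overlapping sequences found: 4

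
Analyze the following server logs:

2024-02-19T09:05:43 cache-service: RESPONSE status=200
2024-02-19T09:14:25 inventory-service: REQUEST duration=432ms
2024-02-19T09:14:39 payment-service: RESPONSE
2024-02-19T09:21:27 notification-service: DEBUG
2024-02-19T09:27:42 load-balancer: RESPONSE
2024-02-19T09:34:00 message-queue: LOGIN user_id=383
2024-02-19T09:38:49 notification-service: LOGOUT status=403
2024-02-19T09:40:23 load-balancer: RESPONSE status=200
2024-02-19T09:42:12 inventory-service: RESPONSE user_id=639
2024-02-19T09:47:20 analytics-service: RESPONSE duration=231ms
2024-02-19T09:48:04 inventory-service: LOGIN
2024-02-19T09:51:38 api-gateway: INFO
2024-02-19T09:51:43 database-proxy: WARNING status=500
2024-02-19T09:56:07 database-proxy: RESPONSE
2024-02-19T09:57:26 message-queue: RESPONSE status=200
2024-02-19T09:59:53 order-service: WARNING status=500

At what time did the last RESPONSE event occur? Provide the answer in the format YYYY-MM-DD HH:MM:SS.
2024-02-19 09:57:26

To find the last event:

1. Filter for all RESPONSE events
2. Sort by timestamp
3. Select the last one
4. Timestamp: 2024-02-19 09:57:26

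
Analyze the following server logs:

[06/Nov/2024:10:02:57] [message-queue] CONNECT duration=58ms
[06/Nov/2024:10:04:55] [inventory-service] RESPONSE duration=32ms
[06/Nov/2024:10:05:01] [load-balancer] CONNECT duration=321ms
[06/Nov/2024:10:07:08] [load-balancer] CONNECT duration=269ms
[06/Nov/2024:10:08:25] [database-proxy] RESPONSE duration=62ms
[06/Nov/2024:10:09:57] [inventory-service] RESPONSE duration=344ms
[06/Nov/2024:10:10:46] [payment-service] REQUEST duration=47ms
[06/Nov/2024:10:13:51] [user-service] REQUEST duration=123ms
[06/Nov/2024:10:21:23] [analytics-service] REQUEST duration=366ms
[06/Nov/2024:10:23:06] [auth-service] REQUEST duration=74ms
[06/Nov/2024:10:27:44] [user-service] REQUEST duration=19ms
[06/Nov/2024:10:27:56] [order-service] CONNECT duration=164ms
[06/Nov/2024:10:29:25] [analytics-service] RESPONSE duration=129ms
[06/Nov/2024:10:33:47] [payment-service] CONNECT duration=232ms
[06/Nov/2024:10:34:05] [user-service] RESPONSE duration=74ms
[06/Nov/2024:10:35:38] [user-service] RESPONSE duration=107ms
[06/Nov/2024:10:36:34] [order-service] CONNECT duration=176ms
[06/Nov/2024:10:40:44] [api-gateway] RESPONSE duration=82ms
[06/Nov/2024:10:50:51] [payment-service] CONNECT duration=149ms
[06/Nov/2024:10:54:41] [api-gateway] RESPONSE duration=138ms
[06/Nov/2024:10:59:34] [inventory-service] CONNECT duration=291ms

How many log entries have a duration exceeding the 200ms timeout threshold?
6

To count timeouts:

1. Threshold: 200ms
2. Extract duration from each log entry
3. Count entries where duration > 200
4. Timeout count: 6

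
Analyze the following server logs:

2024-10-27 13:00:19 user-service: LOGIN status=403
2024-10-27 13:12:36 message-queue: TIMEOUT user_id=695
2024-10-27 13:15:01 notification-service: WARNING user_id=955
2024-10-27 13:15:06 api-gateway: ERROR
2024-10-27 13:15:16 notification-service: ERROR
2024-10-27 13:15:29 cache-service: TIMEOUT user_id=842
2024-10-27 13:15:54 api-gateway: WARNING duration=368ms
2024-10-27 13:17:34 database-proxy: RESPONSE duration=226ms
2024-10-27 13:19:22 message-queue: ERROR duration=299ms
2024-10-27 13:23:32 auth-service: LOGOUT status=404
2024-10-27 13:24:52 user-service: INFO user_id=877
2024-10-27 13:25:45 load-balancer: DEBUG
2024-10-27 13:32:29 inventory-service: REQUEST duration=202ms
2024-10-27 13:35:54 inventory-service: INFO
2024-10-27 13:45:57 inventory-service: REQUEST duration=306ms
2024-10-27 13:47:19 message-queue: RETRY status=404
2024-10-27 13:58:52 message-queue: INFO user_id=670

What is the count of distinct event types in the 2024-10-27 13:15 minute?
3

To count unique event types:

1. Filter events in the minute starting at 2024-10-27 13:15
2. Extract event types from matching entries
3. Count unique types: 3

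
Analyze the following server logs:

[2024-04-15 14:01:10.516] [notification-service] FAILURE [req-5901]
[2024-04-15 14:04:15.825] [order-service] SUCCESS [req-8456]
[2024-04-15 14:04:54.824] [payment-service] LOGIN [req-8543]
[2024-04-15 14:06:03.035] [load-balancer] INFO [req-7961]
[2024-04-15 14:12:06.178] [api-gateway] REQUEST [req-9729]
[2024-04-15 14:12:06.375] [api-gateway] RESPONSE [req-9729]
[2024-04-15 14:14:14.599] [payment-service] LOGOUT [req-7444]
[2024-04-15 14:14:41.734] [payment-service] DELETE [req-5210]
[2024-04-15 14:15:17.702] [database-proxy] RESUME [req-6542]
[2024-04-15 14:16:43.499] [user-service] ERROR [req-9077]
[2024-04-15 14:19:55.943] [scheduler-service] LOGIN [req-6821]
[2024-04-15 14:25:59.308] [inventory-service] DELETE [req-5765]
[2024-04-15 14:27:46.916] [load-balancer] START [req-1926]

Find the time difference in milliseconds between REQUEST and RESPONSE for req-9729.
197

To calculate latency:

1. Find REQUEST with id req-9729: 2024-04-15 14:12:06.178
2. Find RESPONSE with id req-9729: 2024-04-15 14:12:06.375
3. Latency: 2024-04-15 14:12:06.375 - 2024-04-15 14:12:06.178 = 197ms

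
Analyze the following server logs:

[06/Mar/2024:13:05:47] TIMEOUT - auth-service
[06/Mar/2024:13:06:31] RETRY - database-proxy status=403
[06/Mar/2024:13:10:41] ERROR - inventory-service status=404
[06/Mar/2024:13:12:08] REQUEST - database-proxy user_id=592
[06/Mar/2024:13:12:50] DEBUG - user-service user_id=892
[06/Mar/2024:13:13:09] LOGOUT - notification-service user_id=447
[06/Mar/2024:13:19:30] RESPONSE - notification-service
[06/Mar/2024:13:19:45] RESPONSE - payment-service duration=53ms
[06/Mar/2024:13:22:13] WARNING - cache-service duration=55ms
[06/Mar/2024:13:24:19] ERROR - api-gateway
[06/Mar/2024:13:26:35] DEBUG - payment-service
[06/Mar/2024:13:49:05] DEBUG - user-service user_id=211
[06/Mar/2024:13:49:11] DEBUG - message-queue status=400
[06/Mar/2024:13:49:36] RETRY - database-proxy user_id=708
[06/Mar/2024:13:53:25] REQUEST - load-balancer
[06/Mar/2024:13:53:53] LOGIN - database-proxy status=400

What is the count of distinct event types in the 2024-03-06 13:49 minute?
2

To count unique event types:

1. Filter events in the minute starting at 2024-03-06 13:49
2. Extract event types from matching entries
3. Count unique types: 2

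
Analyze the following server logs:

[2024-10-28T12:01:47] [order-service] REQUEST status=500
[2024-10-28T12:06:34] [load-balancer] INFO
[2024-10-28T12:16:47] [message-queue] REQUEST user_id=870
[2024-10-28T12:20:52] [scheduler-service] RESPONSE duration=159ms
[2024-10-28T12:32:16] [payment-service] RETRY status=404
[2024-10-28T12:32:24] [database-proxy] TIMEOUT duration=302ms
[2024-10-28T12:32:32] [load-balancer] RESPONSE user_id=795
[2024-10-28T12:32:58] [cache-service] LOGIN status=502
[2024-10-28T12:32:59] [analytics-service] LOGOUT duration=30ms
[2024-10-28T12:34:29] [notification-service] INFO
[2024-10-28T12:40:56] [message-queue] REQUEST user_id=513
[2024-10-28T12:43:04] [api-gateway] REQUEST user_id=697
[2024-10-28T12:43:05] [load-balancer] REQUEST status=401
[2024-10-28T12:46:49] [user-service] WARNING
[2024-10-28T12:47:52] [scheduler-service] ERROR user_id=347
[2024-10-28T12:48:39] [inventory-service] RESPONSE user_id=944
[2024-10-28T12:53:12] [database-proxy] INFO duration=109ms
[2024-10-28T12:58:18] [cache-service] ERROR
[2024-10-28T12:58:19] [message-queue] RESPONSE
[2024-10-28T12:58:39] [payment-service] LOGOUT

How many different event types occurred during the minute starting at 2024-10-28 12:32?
5

To count unique event types:

1. Filter events in the minute starting at 2024-10-28 12:32
2. Extract event types from matching entries
3. Count unique types: 5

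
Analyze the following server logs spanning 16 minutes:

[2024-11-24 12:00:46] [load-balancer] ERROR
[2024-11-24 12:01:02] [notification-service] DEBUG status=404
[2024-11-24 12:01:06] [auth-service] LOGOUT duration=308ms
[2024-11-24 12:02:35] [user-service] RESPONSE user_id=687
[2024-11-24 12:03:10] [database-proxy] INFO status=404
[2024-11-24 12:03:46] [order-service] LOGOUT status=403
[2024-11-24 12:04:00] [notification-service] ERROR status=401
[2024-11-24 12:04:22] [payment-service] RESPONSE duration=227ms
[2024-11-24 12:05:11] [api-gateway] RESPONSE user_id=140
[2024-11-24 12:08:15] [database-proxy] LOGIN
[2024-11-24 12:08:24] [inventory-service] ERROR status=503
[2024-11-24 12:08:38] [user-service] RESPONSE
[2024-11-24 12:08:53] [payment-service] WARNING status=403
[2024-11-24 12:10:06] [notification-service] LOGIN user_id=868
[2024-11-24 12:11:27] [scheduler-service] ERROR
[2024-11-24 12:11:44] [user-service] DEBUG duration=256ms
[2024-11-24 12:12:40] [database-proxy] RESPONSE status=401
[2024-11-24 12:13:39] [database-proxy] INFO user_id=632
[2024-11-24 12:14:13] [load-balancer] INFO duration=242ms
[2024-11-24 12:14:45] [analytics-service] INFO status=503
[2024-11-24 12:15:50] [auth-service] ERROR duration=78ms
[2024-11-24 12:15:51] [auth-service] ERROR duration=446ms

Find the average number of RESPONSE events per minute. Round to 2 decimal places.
0.31

To calculate the rate:

1. Count total RESPONSE events: 5
2. Total time period: 16 minutes
3. Rate = 5 / 16 = 0.31 events per minute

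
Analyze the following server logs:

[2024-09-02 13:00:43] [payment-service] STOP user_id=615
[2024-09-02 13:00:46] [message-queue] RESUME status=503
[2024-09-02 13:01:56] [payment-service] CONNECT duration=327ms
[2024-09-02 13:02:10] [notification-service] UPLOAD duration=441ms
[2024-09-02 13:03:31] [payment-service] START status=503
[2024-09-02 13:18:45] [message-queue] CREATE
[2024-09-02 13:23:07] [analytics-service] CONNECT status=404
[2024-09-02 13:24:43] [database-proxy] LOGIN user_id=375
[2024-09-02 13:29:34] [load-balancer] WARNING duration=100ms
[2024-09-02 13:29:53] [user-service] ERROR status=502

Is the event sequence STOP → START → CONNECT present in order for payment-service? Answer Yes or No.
No

To verify sequence order:

1. Find all events in sequence STOP → START → CONNECT for payment-service
2. Extract their timestamps
3. Check if timestamps are in ascending order
4. Result: No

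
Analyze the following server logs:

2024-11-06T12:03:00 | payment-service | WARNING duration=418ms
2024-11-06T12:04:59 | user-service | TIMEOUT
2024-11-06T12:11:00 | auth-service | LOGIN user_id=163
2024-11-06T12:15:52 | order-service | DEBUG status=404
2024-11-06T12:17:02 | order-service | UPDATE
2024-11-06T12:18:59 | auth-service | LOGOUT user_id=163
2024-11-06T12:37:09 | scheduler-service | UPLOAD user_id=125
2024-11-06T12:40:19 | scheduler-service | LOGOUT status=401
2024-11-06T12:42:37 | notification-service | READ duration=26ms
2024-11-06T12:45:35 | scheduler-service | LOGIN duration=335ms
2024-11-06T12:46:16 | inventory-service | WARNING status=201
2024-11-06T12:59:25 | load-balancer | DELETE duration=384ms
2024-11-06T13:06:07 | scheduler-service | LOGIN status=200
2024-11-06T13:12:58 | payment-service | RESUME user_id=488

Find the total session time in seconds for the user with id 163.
479

To calculate session duration:

1. Find LOGIN event for user_id=163: 2024-11-06T12:11:00
2. Find LOGOUT event for user_id=163: 2024-11-06T12:18:59
3. Session duration: 2024-11-06T12:18:59 - 2024-11-06T12:11:00 = 479 seconds (7 minutes)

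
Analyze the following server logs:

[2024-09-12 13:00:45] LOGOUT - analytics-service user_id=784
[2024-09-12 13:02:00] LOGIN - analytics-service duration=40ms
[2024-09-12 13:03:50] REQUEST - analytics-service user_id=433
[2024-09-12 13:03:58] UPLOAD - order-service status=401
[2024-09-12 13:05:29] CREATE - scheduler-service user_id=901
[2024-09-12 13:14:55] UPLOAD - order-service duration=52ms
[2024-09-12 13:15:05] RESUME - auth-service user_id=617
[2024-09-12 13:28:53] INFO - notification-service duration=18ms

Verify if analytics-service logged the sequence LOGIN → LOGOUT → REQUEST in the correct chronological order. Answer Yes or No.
No

To verify sequence order:

1. Find all events in sequence LOGIN → LOGOUT → REQUEST for analytics-service
2. Extract their timestamps
3. Check if timestamps are in ascending order
4. Result: No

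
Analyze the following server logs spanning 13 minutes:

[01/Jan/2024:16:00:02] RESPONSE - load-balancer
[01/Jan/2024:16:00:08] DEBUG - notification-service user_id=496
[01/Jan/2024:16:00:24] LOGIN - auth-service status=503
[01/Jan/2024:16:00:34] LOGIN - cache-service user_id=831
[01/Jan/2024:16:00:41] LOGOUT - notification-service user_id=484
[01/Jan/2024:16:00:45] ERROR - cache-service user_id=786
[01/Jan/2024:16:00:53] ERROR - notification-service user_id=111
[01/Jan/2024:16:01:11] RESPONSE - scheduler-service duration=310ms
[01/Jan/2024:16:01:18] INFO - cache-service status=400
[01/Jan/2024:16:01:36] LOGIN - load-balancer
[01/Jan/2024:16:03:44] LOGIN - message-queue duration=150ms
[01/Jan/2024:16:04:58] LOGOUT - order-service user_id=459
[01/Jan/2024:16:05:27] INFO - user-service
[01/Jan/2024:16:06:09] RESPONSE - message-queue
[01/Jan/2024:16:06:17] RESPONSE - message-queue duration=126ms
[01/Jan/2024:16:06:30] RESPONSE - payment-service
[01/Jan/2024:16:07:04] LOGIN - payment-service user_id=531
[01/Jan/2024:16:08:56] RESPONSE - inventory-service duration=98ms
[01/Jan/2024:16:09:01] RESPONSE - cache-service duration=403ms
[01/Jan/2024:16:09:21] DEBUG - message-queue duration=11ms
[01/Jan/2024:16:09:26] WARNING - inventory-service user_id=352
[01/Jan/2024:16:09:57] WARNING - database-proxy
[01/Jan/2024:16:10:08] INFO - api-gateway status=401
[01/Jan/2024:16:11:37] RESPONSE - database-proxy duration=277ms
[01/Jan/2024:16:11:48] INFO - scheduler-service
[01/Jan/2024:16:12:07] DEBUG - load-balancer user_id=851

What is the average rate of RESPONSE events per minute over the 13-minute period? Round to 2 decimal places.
0.62

To calculate the rate:

1. Count total RESPONSE events: 8
2. Total time period: 13 minutes
3. Rate = 8 / 13 = 0.62 events per minute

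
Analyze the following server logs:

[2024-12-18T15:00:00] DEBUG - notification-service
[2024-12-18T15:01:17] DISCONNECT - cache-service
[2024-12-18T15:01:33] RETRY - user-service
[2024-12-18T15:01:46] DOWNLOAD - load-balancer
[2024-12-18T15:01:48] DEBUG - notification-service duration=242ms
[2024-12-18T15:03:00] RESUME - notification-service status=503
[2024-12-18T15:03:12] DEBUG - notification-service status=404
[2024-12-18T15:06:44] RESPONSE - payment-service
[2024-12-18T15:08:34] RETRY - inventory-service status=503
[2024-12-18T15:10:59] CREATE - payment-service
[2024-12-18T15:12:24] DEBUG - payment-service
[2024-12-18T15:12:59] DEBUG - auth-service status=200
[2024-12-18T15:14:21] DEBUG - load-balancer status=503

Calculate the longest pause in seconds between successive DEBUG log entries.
552

To find the longest gap:

1. Extract all DEBUG events in chronological order
2. Calculate time differences between consecutive events
3. Find the maximum difference
4. Longest gap: 552 seconds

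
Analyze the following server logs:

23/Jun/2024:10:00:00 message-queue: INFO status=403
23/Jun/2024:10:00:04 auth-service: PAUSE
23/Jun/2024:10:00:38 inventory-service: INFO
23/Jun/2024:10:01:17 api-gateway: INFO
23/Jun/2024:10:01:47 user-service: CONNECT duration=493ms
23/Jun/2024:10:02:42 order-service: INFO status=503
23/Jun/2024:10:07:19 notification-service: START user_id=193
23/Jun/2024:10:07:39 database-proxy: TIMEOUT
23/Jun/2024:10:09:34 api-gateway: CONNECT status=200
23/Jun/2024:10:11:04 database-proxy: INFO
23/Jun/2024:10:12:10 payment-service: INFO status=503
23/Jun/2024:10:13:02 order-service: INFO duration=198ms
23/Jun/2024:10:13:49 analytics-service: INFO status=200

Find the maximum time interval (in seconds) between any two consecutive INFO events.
502

To find the longest gap:

1. Extract all INFO events in chronological order
2. Calculate time differences between consecutive events
3. Find the maximum difference
4. Longest gap: 502 seconds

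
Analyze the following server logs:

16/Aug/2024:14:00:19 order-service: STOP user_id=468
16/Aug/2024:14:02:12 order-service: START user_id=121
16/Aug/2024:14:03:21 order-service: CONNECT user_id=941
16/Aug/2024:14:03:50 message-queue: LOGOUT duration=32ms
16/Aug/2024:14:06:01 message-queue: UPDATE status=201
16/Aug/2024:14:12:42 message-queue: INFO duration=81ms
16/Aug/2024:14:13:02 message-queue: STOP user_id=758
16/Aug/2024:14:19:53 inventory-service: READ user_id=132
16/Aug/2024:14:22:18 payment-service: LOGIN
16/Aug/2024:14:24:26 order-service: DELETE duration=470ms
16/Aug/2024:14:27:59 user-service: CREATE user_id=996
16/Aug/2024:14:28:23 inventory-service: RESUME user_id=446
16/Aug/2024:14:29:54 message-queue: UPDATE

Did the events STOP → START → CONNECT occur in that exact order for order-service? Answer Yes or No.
Yes

To verify sequence order:

1. Find all events in sequence STOP → START → CONNECT for order-service
2. Extract their timestamps
3. Check if timestamps are in ascending order
4. Result: Yes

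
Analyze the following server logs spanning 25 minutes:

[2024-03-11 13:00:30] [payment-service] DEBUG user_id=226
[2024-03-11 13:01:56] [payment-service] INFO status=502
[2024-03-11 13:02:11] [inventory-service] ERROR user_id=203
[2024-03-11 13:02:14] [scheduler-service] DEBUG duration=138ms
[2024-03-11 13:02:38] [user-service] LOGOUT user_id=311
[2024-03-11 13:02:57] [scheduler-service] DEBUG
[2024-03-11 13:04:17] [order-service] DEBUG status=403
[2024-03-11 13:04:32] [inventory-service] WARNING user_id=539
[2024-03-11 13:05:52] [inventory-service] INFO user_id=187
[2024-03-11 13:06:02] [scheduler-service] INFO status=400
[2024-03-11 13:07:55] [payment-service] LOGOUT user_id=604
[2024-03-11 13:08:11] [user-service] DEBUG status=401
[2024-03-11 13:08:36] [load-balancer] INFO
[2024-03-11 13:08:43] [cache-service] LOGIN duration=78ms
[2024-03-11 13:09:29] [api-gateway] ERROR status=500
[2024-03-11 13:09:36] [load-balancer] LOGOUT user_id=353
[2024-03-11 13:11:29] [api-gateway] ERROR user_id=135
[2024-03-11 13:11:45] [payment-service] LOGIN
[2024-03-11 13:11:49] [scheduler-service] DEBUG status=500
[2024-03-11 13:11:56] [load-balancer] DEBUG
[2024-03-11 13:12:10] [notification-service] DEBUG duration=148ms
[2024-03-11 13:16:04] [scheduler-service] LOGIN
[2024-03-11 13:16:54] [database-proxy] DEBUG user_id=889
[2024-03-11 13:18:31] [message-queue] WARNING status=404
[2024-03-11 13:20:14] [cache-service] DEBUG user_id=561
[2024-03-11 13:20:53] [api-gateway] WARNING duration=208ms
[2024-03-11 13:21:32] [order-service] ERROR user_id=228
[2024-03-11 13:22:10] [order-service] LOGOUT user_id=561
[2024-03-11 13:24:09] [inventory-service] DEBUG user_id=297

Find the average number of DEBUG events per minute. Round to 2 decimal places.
0.44

To calculate the rate:

1. Count total DEBUG events: 11
2. Total time period: 25 minutes
3. Rate = 11 / 25 = 0.44 events per minute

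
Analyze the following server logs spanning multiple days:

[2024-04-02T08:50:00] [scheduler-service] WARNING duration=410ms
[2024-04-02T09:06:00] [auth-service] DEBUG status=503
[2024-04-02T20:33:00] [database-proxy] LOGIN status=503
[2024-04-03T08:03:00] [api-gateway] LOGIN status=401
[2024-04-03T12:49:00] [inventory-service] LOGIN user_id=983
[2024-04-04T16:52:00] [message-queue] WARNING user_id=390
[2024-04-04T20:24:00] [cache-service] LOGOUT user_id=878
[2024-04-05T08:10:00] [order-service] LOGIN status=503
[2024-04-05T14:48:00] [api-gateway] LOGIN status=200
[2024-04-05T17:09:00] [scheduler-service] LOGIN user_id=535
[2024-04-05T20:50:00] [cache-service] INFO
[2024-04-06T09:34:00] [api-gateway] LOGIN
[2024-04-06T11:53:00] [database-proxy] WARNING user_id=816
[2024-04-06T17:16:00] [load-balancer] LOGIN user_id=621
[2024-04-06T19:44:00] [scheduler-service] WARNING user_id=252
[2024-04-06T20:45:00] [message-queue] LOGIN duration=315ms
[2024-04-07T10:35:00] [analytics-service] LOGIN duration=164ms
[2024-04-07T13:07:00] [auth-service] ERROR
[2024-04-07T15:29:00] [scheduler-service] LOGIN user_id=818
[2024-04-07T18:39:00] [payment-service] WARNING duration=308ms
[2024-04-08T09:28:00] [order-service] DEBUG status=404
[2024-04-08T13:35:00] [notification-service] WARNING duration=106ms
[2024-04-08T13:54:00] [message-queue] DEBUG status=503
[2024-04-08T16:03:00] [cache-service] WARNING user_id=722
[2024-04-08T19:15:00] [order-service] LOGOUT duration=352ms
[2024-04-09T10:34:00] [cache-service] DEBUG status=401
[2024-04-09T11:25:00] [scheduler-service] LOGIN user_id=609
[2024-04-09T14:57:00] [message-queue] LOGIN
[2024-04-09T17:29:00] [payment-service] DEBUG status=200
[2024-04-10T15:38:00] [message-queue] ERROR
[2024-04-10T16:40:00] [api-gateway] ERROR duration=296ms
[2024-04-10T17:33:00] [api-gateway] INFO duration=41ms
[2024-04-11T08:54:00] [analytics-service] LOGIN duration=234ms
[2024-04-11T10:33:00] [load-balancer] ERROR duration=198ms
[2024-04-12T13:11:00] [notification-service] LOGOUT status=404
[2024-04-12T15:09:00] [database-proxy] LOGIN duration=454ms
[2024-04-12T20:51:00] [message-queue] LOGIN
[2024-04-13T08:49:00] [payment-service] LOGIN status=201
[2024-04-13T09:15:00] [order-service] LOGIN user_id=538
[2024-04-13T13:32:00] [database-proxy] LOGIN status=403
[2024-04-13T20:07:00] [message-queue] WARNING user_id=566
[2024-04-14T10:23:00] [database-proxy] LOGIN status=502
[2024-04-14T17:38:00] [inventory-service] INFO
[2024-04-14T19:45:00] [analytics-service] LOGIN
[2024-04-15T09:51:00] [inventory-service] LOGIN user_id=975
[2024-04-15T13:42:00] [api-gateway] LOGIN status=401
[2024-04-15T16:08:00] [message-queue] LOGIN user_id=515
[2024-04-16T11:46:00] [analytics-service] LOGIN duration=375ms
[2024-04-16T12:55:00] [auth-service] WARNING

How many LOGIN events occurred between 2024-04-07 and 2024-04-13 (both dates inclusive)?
10

To filter by date range:

1. Date range: 2024-04-07 through 2024-04-13, both dates inclusive
2. Filter for LOGIN events whose date falls in this range
3. Count matching events: 10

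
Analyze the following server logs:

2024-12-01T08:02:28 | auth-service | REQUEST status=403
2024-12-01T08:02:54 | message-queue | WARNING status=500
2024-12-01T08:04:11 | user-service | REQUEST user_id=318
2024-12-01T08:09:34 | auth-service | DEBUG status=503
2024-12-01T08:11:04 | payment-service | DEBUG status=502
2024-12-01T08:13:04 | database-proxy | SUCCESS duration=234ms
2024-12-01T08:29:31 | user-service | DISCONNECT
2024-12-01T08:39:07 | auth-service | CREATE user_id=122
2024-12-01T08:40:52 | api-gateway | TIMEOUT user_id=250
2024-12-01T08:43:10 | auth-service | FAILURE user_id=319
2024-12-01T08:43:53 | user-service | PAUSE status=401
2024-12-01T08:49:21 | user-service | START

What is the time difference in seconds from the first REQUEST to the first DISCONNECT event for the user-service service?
1520

To find the time between events:

1. Locate the first REQUEST event for user-service: 2024-12-01T08:04:11
2. Locate the first DISCONNECT event for user-service: 2024-12-01T08:29:31
3. Calculate the difference: 2024-12-01T08:29:31 - 2024-12-01T08:04:11 = 1520 seconds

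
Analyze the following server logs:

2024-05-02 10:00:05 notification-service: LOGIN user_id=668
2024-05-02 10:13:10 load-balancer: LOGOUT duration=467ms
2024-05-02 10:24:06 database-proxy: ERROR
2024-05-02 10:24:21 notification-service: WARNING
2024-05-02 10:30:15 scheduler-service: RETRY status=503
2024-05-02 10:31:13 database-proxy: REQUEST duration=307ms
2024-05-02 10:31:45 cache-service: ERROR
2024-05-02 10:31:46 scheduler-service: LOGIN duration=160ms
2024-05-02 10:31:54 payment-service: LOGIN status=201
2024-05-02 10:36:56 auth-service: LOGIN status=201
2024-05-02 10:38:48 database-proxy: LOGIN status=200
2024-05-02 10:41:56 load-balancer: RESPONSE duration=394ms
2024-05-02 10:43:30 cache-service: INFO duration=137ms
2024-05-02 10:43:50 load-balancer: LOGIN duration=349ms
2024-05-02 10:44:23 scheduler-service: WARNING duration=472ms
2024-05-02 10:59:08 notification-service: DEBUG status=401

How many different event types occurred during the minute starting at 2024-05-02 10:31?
3

To count unique event types:

1. Filter events in the minute starting at 2024-05-02 10:31
2. Extract event types from matching entries
3. Count unique types: 3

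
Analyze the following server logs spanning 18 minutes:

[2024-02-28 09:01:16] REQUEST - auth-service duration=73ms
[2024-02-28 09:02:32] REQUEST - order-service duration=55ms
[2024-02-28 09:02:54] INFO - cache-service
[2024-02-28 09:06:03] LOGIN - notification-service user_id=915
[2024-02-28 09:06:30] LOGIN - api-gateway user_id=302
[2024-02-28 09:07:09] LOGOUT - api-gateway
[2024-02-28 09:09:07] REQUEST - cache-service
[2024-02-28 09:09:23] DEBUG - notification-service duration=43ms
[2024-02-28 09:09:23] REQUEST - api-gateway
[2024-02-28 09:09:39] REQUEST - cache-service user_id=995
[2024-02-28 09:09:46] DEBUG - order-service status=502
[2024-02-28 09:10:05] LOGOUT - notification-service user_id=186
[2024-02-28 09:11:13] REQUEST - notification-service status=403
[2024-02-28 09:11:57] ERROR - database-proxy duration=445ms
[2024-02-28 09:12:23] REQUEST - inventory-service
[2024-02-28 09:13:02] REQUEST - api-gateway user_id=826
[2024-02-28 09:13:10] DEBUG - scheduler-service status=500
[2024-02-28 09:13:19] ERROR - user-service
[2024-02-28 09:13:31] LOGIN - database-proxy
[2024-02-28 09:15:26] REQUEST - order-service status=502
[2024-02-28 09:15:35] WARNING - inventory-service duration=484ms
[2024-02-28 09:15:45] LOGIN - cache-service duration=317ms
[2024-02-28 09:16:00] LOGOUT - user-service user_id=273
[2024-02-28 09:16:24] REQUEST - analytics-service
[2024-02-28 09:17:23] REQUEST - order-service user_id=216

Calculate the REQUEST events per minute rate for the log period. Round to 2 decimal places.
0.61

To calculate the rate:

1. Count total REQUEST events: 11
2. Total time period: 18 minutes
3. Rate = 11 / 18 = 0.61 events per minute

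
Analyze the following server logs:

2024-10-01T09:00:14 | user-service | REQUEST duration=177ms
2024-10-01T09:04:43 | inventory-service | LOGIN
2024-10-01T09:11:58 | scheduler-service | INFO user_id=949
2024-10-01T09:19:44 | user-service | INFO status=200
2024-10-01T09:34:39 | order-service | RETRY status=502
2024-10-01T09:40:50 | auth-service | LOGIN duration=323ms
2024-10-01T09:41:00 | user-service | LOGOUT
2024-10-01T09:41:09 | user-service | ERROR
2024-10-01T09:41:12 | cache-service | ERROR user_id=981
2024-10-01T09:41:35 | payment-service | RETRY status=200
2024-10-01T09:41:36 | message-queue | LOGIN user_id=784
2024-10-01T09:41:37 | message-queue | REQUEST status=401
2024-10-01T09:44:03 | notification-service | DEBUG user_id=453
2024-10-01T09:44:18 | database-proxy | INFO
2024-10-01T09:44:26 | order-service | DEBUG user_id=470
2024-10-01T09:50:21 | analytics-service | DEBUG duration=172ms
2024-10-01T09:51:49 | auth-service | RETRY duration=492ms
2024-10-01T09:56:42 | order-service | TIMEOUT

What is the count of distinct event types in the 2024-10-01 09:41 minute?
5

To count unique event types:

1. Filter events in the minute starting at 2024-10-01 09:41
2. Extract event types from matching entries
3. Count unique types: 5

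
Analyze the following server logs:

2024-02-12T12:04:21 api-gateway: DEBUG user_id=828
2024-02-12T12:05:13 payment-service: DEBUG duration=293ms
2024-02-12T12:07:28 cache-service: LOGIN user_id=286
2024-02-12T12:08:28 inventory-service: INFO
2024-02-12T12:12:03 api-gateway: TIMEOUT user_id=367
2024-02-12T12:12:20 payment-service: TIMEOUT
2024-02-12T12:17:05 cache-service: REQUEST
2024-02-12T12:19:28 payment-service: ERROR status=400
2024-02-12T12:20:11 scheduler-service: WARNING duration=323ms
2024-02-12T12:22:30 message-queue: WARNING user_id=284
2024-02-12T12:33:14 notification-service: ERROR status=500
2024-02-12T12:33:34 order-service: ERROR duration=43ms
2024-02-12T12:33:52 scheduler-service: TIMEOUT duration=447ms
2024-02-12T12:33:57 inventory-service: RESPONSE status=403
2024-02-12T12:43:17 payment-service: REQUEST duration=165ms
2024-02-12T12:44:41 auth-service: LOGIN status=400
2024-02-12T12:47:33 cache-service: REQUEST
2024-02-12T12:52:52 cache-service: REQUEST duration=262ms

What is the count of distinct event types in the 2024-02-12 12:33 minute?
3

To count unique event types:

1. Filter events in the minute starting at 2024-02-12 12:33
2. Extract event types from matching entries
3. Count unique types: 3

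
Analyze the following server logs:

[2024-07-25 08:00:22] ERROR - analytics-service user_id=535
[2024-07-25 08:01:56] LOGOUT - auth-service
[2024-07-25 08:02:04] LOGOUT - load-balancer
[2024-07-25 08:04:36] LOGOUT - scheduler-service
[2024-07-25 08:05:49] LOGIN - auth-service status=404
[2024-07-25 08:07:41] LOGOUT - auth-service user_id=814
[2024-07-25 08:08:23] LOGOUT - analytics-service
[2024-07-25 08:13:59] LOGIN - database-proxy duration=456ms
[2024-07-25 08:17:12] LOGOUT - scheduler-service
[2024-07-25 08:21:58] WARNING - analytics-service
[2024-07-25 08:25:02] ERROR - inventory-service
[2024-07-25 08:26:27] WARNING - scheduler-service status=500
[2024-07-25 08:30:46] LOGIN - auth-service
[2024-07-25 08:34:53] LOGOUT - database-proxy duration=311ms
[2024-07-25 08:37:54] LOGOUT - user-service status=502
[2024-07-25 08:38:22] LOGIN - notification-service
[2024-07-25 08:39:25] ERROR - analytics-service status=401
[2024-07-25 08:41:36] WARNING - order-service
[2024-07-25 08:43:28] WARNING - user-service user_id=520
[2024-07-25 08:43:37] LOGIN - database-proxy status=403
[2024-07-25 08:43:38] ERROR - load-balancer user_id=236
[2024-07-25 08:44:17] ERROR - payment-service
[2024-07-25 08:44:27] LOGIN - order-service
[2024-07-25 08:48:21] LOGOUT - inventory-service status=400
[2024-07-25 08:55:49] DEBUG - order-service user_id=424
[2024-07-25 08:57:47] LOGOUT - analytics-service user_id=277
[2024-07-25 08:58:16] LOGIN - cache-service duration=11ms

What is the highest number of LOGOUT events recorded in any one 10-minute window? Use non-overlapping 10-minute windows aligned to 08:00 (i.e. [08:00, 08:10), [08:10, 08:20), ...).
5

To find the burst window:

1. Divide the log period into non-overlapping 10-minute windows starting at 08:00
2. Count LOGOUT events in each window
3. Find the window with maximum count
4. Maximum events in a window: 5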